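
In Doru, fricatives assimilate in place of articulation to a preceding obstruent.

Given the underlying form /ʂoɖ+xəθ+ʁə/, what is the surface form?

/x/ is a voiceless velar fricative. The preceding trigger /ɖ/ is retroflex, so /x/ must become retroflex as well.
A voiceless retroflex fricative is [ʂ], so the surface segment is [ʂ].
The same rule applies at the second boundary: /ʁ/ → [ð] next to /θ/.

[ʂoɖʂəθðə]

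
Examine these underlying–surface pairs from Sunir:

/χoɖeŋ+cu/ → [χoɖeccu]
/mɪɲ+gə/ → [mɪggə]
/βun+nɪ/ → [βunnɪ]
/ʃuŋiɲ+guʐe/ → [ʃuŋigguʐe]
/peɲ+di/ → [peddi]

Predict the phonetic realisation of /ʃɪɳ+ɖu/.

[ʃɪɖɖu]

The data show regressive total assimilation (/ŋ/ → [c] before /c/; /ɲ/ → [g] before /g/; /ɲ/ → [d] before /d/): in every case the target segment becomes identical to its following neighbour, copying more than a single feature.
In [βunnɪ] the two consonants at the boundary are already identical (/n/ + /n/), so the rule applies vacuously and nothing changes.
/ɳ/ is the segment targeted by the rule; it sits immediately before /ɖ/, so it assimilates completely and surfaces as [ɖ].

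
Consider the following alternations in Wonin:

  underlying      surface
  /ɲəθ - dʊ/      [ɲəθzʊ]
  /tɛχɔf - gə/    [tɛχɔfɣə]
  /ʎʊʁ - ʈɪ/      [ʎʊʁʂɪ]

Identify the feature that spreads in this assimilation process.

manner

Comparing underlying and surface forms, /d/ → [z] is the alternation; the neighbouring /θ/ is constant.
/d/ is a stop while /θ/ is a fricative; the output [z] is a fricative, matching the trigger — so the feature that spreads is manner.
Checking the remaining alternations: /g/ → [ɣ] after /f/ (stop → fricative, matching a fricative); /ʈ/ → [ʂ] after /ʁ/ (stop → fricative, matching a fricative) — only manner changes, and always toward the preceding segment.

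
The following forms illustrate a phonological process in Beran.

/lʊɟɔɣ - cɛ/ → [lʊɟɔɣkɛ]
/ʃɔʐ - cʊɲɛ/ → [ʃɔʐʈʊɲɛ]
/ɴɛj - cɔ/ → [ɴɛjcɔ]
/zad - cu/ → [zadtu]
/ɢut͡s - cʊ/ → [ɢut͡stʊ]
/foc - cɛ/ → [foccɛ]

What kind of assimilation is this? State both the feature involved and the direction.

The segment that alternates is /c/, which surfaces as [k] when adjacent to /ɣ/.
The change palatal → velar matches the place of the preceding /ɣ/, identifying this as place assimilation.
Manner and voice are unchanged, so the assimilation is partial, not total.
Checking the remaining alternations: /c/ → [ʈ] after /ʐ/ (palatal → retroflex, matching retroflex); /c/ → [t] after /d/ (palatal → alveolar, matching alveolar); /c/ → [t] after /t͡s/ (palatal → alveolar, matching alveolar) — only place changes, and always toward the preceding segment.
Nothing changes in [ɴɛjcɔ], [foccɛ]: there the adjacent consonants already agree in place (/c/ and /j/ are both palatal; /c/ and /c/ are both palatal), so these forms are consistent with the same rule.
Since the segment that changes follows the conditioning segment, the assimilation is progressive.

progressive place assimilation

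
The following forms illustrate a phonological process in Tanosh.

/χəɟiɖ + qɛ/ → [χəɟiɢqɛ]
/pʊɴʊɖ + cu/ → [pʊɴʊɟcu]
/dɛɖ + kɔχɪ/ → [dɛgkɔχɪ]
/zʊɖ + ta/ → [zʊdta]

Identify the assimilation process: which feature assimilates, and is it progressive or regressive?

regressive place assimilation

Underlying /ɖ/ is realised as [ɢ] next to /q/; /q/ itself does not change.
/ɖ/ is retroflex while /q/ is uvular; the output [ɢ] is uvular, matching the trigger — so the feature that spreads is place.
Manner and voice are unchanged, so the assimilation is partial, not total.
The same holds elsewhere in the data: /ɖ/ → [ɟ] before /c/ (retroflex → palatal, matching palatal); /ɖ/ → [g] before /k/ (retroflex → velar, matching velar); /ɖ/ → [d] before /t/ (retroflex → alveolar, matching alveolar) — only place changes, and always toward the following segment.
The trigger is the following segment, so the direction is regressive (anticipatory).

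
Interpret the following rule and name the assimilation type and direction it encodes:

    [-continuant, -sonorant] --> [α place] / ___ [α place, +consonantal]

The rule copies the place features (abbreviated [place]) from the environment onto the target, so the assimilating feature is place.
Since the environment is written after the underscore, the trigger follows the target; the direction is regressive.

regressive place assimilation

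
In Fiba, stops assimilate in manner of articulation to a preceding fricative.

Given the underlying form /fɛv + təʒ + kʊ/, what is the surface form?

/t/ is a voiceless alveolar stop. The preceding trigger /v/ is a fricative, so /t/ must become a fricative as well.
The voiceless alveolar fricative is [s], so /t/ → [s].
At the second juncture, /k/ likewise becomes [x] adjacent to /ʒ/.

[fɛvsəʒxʊ]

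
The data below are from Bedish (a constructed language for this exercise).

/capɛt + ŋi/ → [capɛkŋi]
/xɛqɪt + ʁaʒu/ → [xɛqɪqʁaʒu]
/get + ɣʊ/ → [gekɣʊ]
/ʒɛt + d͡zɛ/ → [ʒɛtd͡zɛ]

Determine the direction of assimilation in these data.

regressive

The segment that alternates is /t/, which surfaces as [k] when adjacent to /ŋ/.
The change alveolar → velar matches the place of the following /ŋ/, identifying this as place assimilation.
The other alternating forms pattern the same way: /t/ → [q] before /ʁ/ (alveolar → uvular, matching uvular); /t/ → [k] before /ɣ/ (alveolar → velar, matching velar) — only place changes, and always toward the following segment.
No alternation appears in [ʒɛtd͡zɛ]: there the adjacent consonants already agree in place (/t/ and /d͡z/ are both alveolar), so this form is consistent with the same rule.
The trigger is the following segment, so the direction is regressive (anticipatory).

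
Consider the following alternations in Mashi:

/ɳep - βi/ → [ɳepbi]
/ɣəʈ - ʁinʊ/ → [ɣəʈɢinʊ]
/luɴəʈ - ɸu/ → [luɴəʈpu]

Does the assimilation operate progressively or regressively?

Underlying /β/ is realised as [b] next to /p/; /p/ itself does not change.
/β/ is a fricative while /p/ is a stop; the output [b] is a stop, matching the trigger — so the feature that spreads is manner.
Checking the remaining alternations: /ʁ/ → [ɢ] after /ʈ/ (fricative → stop, matching a stop); /ɸ/ → [p] after /ʈ/ (fricative → stop, matching a stop) — only manner changes, and always toward the preceding segment.
Since the segment that changes follows the conditioning segment, the assimilation is progressive.

progressive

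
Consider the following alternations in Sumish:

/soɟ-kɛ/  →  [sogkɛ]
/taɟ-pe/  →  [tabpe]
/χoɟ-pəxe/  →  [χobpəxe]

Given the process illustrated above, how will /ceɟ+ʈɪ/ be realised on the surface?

[ceɖʈɪ]

The data show regressive place assimilation: /ɟ/ → [g] before /k/; /ɟ/ → [b] before /p/. In each pair only place changes, matching the following consonant, while manner and voice stay constant.
/ɟ/ is a voiced palatal stop. The following trigger /ʈ/ is retroflex, so /ɟ/ must become retroflex as well.
A voiced retroflex stop is [ɖ], so the surface segment is [ɖ].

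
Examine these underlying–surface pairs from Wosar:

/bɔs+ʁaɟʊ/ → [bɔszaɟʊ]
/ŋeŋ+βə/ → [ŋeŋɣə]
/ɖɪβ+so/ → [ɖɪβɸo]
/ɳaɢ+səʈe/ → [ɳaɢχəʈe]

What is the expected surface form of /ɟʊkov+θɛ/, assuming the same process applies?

The data show progressive place assimilation: /ʁ/ → [z] after /s/; /β/ → [ɣ] after /ŋ/; /s/ → [ɸ] after /β/; /s/ → [χ] after /ɢ/. In each pair only place changes, matching the preceding consonant, while manner and voice stay constant.
The rule targets /θ/ (voiceless dental fricative), which sits after the trigger /v/ (labiodental).
Changing only its place to labiodental gives [f] — the voiceless labiodental fricative.

[ɟʊkovfɛ]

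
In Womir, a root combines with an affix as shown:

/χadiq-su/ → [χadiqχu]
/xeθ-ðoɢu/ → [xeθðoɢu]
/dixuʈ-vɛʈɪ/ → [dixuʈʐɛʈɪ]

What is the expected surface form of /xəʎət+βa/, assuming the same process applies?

[xəʎətza]

The data show progressive place assimilation: /s/ → [χ] after /q/; /v/ → [ʐ] after /ʈ/. In each pair only place changes, matching the preceding consonant, while manner and voice stay constant.
No alternation appears in [xeθðoɢu]: there the adjacent consonants already agree in place (/ð/ and /θ/ are both dental), so this form is consistent with the same rule.
The rule targets /β/ (voiced bilabial fricative), which sits after the trigger /t/ (alveolar).
A voiced alveolar fricative is [z], so the surface segment is [z].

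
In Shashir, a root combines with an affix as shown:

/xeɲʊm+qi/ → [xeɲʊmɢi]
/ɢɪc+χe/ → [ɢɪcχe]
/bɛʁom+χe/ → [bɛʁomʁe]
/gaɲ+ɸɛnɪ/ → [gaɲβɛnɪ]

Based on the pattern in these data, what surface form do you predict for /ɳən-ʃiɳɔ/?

The data show progressive voicing assimilation: /q/ → [ɢ] after /m/; /χ/ → [ʁ] after /m/; /ɸ/ → [β] after /ɲ/. In each pair only voicing changes, matching the preceding consonant, while place and manner stay constant.
No alternation appears in [ɢɪcχe]: there the adjacent consonants already agree in voicing (/χ/ and /c/ are both voiceless), so this form is consistent with the same rule.
The rule targets /ʃ/ (voiceless postalveolar fricative), which sits after the trigger /n/ (voiced).
A voiced postalveolar fricative is [ʒ], so the surface segment is [ʒ].

[ɳənʒiɳɔ]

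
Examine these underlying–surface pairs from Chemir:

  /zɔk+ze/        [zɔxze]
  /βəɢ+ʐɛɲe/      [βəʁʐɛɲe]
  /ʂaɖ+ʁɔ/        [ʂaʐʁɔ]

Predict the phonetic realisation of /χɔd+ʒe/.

The data show regressive manner assimilation: /k/ → [x] before /z/; /ɢ/ → [ʁ] before /ʐ/; /ɖ/ → [ʐ] before /ʁ/. In each pair only manner changes, matching the following consonant, while place and voice stay constant.
The rule targets /d/ (voiced alveolar stop), which sits before the trigger /ʒ/ (fricative).
Changing only its manner to fricative gives [z] — the voiced alveolar fricative.

[χɔzʒe]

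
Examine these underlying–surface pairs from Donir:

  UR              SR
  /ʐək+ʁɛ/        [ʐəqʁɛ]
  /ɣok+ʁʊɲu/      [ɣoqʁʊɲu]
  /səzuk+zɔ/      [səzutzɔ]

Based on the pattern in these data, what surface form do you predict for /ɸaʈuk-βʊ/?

The data show regressive place assimilation: /k/ → [q] before /ʁ/; /k/ → [t] before /z/. In each pair only place changes, matching the following consonant, while manner and voice stay constant.
/k/ is a voiceless velar stop. The following trigger /β/ is bilabial, so /k/ must become bilabial as well.
The voiceless bilabial stop is [p], so /k/ → [p].

[ɸaʈupβʊ]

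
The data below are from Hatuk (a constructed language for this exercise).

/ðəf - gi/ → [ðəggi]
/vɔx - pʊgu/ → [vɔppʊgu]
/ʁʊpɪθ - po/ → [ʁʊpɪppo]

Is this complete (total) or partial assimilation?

The segment that alternates is /f/, which surfaces as [g] when adjacent to /g/.
The output [g] is identical to the trigger /g/ — every feature (place, manner, voicing) has been copied — so this is total assimilation.
The other forms behave the same way: /x/ → [p] before /p/; /θ/ → [p] before /p/ — in each case the output is a copy of the following consonant.

total assimilation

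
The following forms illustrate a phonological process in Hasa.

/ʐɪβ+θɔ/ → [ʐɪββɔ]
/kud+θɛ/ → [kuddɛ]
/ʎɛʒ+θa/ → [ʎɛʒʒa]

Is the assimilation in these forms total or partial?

Underlying /θ/ is realised as [β] next to /β/; /β/ itself does not change.
The output [β] is identical to the trigger /β/ — every feature (place, manner, voicing) has been copied — so this is total assimilation.
The other forms behave the same way: /θ/ → [d] after /d/; /θ/ → [ʒ] after /ʒ/ — in each case the output is a copy of the preceding consonant.

total assimilation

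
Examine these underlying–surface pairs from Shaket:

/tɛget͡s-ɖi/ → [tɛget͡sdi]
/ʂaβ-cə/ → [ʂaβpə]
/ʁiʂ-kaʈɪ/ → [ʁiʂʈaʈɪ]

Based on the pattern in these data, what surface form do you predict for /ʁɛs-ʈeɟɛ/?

[ʁɛsteɟɛ]

The data show progressive place assimilation: /ɖ/ → [d] after /t͡s/; /c/ → [p] after /β/; /k/ → [ʈ] after /ʂ/. In each pair only place changes, matching the preceding consonant, while manner and voice stay constant.
/ʈ/ is a voiceless retroflex stop. The preceding trigger /s/ is alveolar, so /ʈ/ must become alveolar as well.
A voiceless alveolar stop is [t], so the surface segment is [t].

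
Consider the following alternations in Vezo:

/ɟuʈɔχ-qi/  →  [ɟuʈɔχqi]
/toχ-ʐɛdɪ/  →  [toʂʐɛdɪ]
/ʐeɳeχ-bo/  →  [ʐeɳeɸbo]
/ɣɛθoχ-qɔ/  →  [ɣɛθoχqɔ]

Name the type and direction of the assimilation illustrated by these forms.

Underlying /χ/ is realised as [ʂ] next to /ʐ/; /ʐ/ itself does not change.
/χ/ is uvular while /ʐ/ is retroflex; the output [ʂ] is retroflex, matching the trigger — so the feature that spreads is place.
Manner and voice are unchanged, so the assimilation is partial, not total.
Checking the remaining alternation: /χ/ → [ɸ] before /b/ (uvular → bilabial, matching bilabial) — only place changes, and always toward the following segment.
Nothing changes in [ɟuʈɔχqi], [ɣɛθoχqɔ]: there the adjacent consonants already agree in place (/χ/ and /q/ are both uvular; /χ/ and /q/ are both uvular), so these forms are consistent with the same rule.
Since the segment that changes precedes the conditioning segment, the assimilation is regressive.

regressive place assimilation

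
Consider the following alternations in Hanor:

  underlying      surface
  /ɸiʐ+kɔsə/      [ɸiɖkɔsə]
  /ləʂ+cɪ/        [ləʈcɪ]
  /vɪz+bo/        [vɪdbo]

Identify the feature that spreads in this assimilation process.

Underlying /ʐ/ is realised as [ɖ] next to /k/; /k/ itself does not change.
/ʐ/ is a fricative while /k/ is a stop; the output [ɖ] is a stop, matching the trigger — so the feature that spreads is manner.
The same holds elsewhere in the data: /ʂ/ → [ʈ] before /c/ (fricative → stop, matching a stop); /z/ → [d] before /b/ (fricative → stop, matching a stop) — only manner changes, and always toward the following segment.

manner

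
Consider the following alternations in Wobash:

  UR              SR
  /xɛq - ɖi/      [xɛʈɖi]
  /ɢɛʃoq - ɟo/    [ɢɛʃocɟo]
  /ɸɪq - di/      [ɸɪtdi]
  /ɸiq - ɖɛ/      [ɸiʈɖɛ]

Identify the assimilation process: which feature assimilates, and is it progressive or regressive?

Comparing underlying and surface forms, /q/ → [ʈ] is the alternation; the neighbouring /ɖ/ is constant.
The change uvular → retroflex matches the place of the following /ɖ/, identifying this as place assimilation.
Manner and voice are unchanged, so the assimilation is partial, not total.
Checking the remaining alternations: /q/ → [c] before /ɟ/ (uvular → palatal, matching palatal); /q/ → [t] before /d/ (uvular → alveolar, matching alveolar) — only place changes, and always toward the following segment.
Since the segment that changes precedes the conditioning segment, the assimilation is regressive.

regressive place assimilation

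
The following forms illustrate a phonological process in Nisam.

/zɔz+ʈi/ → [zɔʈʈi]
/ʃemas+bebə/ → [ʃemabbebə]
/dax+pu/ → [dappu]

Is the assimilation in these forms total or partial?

The segment that alternates is /z/, which surfaces as [ʈ] when adjacent to /ʈ/.
The output [ʈ] is identical to the trigger /ʈ/ — every feature (place, manner, voicing) has been copied — so this is total assimilation.
The remaining alternations confirm this: /s/ → [b] before /b/; /x/ → [p] before /p/ — in each case the output is a copy of the following consonant.

total assimilation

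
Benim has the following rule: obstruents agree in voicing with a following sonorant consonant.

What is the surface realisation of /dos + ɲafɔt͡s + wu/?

/s/ is a voiceless alveolar fricative. The following trigger /ɲ/ is voiced, so /s/ must become voiced as well.
A voiced alveolar fricative is [z], so the surface segment is [z].
The same rule applies at the second boundary: /t͡s/ → [d͡z] next to /w/.

[dozɲafɔd͡zwu]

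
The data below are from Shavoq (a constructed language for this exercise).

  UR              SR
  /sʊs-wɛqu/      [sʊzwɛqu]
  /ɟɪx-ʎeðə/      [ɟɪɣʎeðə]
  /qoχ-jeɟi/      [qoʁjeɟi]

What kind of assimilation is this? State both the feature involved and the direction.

Underlying /s/ is realised as [z] next to /w/; /w/ itself does not change.
The change voiceless → voiced matches the voicing of the following /w/, identifying this as voicing assimilation.
Place and manner are unchanged, so the assimilation is partial, not total.
The same holds elsewhere in the data: /x/ → [ɣ] before /ʎ/ (voiceless → voiced, matching voiced); /χ/ → [ʁ] before /j/ (voiceless → voiced, matching voiced) — only voicing changes, and always toward the following segment.
Since the segment that changes precedes the conditioning segment, the assimilation is regressive.

regressive voicing assimilation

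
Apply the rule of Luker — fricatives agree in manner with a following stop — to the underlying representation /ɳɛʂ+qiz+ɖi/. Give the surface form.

[ɳɛʈqidɖi]

/ʂ/ is a voiceless retroflex fricative. The following trigger /q/ is a stop, so /ʂ/ must become a stop as well.
The voiceless retroflex stop is [ʈ], so /ʂ/ → [ʈ].
At the second juncture, /z/ likewise becomes [d] adjacent to /ɖ/.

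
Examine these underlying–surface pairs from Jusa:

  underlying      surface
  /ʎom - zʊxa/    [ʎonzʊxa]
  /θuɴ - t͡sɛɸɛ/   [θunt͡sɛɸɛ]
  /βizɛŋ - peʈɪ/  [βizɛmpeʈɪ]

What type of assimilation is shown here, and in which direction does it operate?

The segment that alternates is /m/, which surfaces as [n] when adjacent to /z/.
The change bilabial → alveolar matches the place of the following /z/, identifying this as place assimilation.
Manner and voice are unchanged, so the assimilation is partial, not total.
The same holds elsewhere in the data: /ɴ/ → [n] before /t͡s/ (uvular → alveolar, matching alveolar); /ŋ/ → [m] before /p/ (velar → bilabial, matching bilabial) — only place changes, and always toward the following segment.
The trigger is the following segment, so the direction is regressive (anticipatory).

regressive place assimilation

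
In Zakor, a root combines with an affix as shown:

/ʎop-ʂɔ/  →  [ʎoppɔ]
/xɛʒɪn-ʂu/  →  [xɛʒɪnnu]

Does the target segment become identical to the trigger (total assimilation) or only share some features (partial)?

The segment that alternates is /ʂ/, which surfaces as [p] when adjacent to /p/.
The output [p] is identical to the trigger /p/ — every feature (place, manner, voicing) has been copied — so this is total assimilation.
The remaining alternation confirms this: /ʂ/ → [n] after /n/ — in each case the output is a copy of the preceding consonant.

total assimilation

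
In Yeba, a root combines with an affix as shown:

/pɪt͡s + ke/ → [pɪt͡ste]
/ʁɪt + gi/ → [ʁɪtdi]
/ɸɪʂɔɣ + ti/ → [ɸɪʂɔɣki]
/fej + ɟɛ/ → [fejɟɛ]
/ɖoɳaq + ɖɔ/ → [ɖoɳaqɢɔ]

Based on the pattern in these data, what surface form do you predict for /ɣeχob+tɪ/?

[ɣeχobpɪ]

The data show progressive place assimilation: /k/ → [t] after /t͡s/; /g/ → [d] after /t/; /t/ → [k] after /ɣ/; /ɖ/ → [ɢ] after /q/. In each pair only place changes, matching the preceding consonant, while manner and voice stay constant.
Nothing changes in [fejɟɛ]: there the adjacent consonants already agree in place (/ɟ/ and /j/ are both palatal), so this form is consistent with the same rule.
/t/ is a voiceless alveolar stop. The preceding trigger /b/ is bilabial, so /t/ must become bilabial as well.
The voiceless bilabial stop is [p], so /t/ → [p].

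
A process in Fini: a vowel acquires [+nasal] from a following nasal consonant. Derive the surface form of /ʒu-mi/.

The vowel /u/ is adjacent to the following nasal /m/, so it acquires [+nasal] and surfaces as [ũ].

[ʒũmi]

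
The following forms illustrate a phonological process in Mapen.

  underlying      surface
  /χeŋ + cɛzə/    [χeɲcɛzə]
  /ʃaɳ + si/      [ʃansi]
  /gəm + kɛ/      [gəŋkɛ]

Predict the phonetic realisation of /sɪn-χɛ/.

[sɪɴχɛ]

The data show regressive place assimilation: /ŋ/ → [ɲ] before /c/; /ɳ/ → [n] before /s/; /m/ → [ŋ] before /k/. In each pair only place changes, matching the following consonant, while manner and voice stay constant.
/n/ is a voiced alveolar nasal. The following trigger /χ/ is uvular, so /n/ must become uvular as well.
Changing only its place to uvular gives [ɴ] — the voiced uvular nasal.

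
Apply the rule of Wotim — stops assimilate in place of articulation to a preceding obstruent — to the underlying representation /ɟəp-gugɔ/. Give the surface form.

/g/ is a voiced velar stop. The preceding trigger /p/ is bilabial, so /g/ must become bilabial as well.
Changing only its place to bilabial gives [b] — the voiced bilabial stop.

[ɟəpbugɔ]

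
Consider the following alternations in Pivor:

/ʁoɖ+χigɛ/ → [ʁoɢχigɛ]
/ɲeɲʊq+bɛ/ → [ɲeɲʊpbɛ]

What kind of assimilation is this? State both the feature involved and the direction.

regressive place assimilation

The segment that alternates is /ɖ/, which surfaces as [ɢ] when adjacent to /χ/.
/ɖ/ is retroflex while /χ/ is uvular; the output [ɢ] is uvular, matching the trigger — so the feature that spreads is place.
Manner and voice are unchanged, so the assimilation is partial, not total.
The other alternating form patterns the same way: /q/ → [p] before /b/ (uvular → bilabial, matching bilabial) — only place changes, and always toward the following segment.
The trigger is the following segment, so the direction is regressive (anticipatory).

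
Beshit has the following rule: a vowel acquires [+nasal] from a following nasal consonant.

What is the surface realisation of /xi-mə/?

The vowel /i/ is adjacent to the following nasal /m/, so it acquires [+nasal] and surfaces as [ĩ].

[xĩmə]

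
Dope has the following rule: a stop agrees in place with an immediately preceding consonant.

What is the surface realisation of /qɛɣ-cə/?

The rule targets /c/ (voiceless palatal stop), which sits after the trigger /ɣ/ (velar).
The voiceless velar stop is [k], so /c/ → [k].

[qɛɣkə]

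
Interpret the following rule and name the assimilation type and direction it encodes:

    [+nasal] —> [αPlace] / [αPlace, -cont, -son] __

The rule copies the place features (abbreviated [Place]) from the environment onto the target, so the assimilating feature is place.
The conditioning segment sits to the left of the focus bar, meaning the trigger precedes the segment that changes — progressive assimilation.

progressive place assimilation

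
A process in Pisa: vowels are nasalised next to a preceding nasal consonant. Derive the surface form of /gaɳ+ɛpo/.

The vowel /ɛ/ is adjacent to the preceding nasal /ɳ/, so it acquires [+nasal] and surfaces as [ɛ̃].

[gaɳɛ̃po]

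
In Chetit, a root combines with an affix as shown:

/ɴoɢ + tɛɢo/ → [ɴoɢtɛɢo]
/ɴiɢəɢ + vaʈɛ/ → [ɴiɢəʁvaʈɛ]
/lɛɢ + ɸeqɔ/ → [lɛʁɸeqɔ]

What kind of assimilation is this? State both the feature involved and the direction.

regressive manner assimilation

Comparing underlying and surface forms, /ɢ/ → [ʁ] is the alternation; the neighbouring /v/ is constant.
The change stop → fricative matches the manner of the following /v/, identifying this as manner assimilation.
Place and voice are unchanged, so the assimilation is partial, not total.
The other alternating form patterns the same way: /ɢ/ → [ʁ] before /ɸ/ (stop → fricative, matching a fricative) — only manner changes, and always toward the following segment.
No alternation appears in [ɴoɢtɛɢo]: there the adjacent consonants already agree in manner (/ɢ/ and /t/ are both stops), so this form is consistent with the same rule.
Since the segment that changes precedes the conditioning segment, the assimilation is regressive.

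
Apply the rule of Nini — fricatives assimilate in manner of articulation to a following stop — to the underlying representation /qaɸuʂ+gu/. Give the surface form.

[qaɸuʈgu]

The rule targets /ʂ/ (voiceless retroflex fricative), which sits before the trigger /g/ (stop).
The voiceless retroflex stop is [ʈ], so /ʂ/ → [ʈ].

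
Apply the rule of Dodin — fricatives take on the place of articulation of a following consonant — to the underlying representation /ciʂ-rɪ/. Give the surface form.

The rule targets /ʂ/ (voiceless retroflex fricative), which sits before the trigger /r/ (alveolar).
A voiceless alveolar fricative is [s], so the surface segment is [s].

[cisrɪ]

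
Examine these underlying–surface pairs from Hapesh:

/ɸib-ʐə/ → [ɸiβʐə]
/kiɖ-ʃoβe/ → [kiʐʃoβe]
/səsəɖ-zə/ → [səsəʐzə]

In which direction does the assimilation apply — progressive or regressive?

Comparing underlying and surface forms, /b/ → [β] is the alternation; the neighbouring /ʐ/ is constant.
/b/ is a stop while /ʐ/ is a fricative; the output [β] is a fricative, matching the trigger — so the feature that spreads is manner.
The same holds elsewhere in the data: /ɖ/ → [ʐ] before /ʃ/ (stop → fricative, matching a fricative); /ɖ/ → [ʐ] before /z/ (stop → fricative, matching a fricative) — only manner changes, and always toward the following segment.
Since the segment that changes precedes the conditioning segment, the assimilation is regressive.

regressive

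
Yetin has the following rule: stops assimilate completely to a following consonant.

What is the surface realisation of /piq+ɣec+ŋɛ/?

[piɣɣeŋŋɛ]

/q/ is the segment targeted by the rule; it sits immediately before /ɣ/, so it assimilates completely and surfaces as [ɣ].
The same rule applies at the second boundary: /c/ → [ŋ] next to /ŋ/.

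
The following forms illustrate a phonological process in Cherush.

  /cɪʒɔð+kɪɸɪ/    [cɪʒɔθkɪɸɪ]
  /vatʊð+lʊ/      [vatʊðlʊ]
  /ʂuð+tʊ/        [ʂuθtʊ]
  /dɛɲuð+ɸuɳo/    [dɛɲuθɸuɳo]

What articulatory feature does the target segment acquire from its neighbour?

voicing

The segment that alternates is /ð/, which surfaces as [θ] when adjacent to /k/.
The change voiced → voiceless matches the voicing of the following /k/, identifying this as voicing assimilation.
The other alternating forms pattern the same way: /ð/ → [θ] before /t/ (voiced → voiceless, matching voiceless); /ð/ → [θ] before /ɸ/ (voiced → voiceless, matching voiceless) — only voicing changes, and always toward the following segment.
Nothing changes in [vatʊðlʊ]: there the adjacent consonants already agree in voicing (/ð/ and /l/ are both voiced), so this form is consistent with the same rule.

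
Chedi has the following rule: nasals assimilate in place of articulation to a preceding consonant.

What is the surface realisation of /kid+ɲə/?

[kidnə]

/ɲ/ is a voiced palatal nasal. The preceding trigger /d/ is alveolar, so /ɲ/ must become alveolar as well.
The voiced alveolar nasal is [n], so /ɲ/ → [n].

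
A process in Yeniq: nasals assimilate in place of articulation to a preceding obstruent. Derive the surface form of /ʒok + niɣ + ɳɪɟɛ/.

[ʒokŋiɣŋɪɟɛ]

/n/ is a voiced alveolar nasal. The preceding trigger /k/ is velar, so /n/ must become velar as well.
The voiced velar nasal is [ŋ], so /n/ → [ŋ].
The same rule applies at the second boundary: /ɳ/ → [ŋ] next to /ɣ/.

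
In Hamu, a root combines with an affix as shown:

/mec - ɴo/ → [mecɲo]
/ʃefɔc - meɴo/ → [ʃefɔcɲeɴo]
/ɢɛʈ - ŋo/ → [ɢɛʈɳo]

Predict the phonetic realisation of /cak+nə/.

[cakŋə]

The data show progressive place assimilation: /ɴ/ → [ɲ] after /c/; /m/ → [ɲ] after /c/; /ŋ/ → [ɳ] after /ʈ/. In each pair only place changes, matching the preceding consonant, while manner and voice stay constant.
The rule targets /n/ (voiced alveolar nasal), which sits after the trigger /k/ (velar).
The voiced velar nasal is [ŋ], so /n/ → [ŋ].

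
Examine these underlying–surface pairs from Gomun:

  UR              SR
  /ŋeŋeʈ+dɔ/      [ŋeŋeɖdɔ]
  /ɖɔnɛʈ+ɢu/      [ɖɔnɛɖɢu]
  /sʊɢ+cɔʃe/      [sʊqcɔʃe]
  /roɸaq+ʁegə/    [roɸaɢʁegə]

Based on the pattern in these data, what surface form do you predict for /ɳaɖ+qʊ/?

[ɳaʈqʊ]

The data show regressive voicing assimilation: /ʈ/ → [ɖ] before /d/; /ʈ/ → [ɖ] before /ɢ/; /ɢ/ → [q] before /c/; /q/ → [ɢ] before /ʁ/. In each pair only voicing changes, matching the following consonant, while place and manner stay constant.
The rule targets /ɖ/ (voiced retroflex stop), which sits before the trigger /q/ (voiceless).
The voiceless retroflex stop is [ʈ], so /ɖ/ → [ʈ].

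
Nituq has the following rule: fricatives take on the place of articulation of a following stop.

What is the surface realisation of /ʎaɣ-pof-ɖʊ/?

[ʎaβpoʂɖʊ]

The rule targets /ɣ/ (voiced velar fricative), which sits before the trigger /p/ (bilabial).
The voiced bilabial fricative is [β], so /ɣ/ → [β].
At the second juncture, /f/ likewise becomes [ʂ] adjacent to /ɖ/.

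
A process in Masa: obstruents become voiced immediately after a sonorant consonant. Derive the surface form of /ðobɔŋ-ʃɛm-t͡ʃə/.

The rule targets /ʃ/ (voiceless postalveolar fricative), which sits after the trigger /ŋ/ (voiced).
A voiced postalveolar fricative is [ʒ], so the surface segment is [ʒ].
At the second juncture, /t͡ʃ/ likewise becomes [d͡ʒ] adjacent to /m/.

[ðobɔŋʒɛmd͡ʒə]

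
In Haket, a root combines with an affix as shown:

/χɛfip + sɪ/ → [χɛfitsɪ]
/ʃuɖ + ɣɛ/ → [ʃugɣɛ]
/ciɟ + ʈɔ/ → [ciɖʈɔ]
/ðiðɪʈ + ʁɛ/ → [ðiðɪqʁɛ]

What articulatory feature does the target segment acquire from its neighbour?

The segment that alternates is /p/, which surfaces as [t] when adjacent to /s/.
/p/ is bilabial while /s/ is alveolar; the output [t] is alveolar, matching the trigger — so the feature that spreads is place.
Checking the remaining alternations: /ɖ/ → [g] before /ɣ/ (retroflex → velar, matching velar); /ɟ/ → [ɖ] before /ʈ/ (palatal → retroflex, matching retroflex); /ʈ/ → [q] before /ʁ/ (retroflex → uvular, matching uvular) — only place changes, and always toward the following segment.

place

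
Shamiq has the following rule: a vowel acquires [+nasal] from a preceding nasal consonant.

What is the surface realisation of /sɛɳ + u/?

/u/ sits next to the nasal /ɳ/ and is therefore nasalised to [ũ].

[sɛɳũ]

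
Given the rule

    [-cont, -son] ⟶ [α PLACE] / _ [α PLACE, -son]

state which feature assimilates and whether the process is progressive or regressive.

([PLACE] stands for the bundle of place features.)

The shared variable α links the value of the place features (abbreviated [PLACE]) on the target to the same value on the neighbouring segment, so place is the feature that assimilates.
Since the environment is written after the underscore, the trigger follows the target; the direction is regressive.

regressive place assimilation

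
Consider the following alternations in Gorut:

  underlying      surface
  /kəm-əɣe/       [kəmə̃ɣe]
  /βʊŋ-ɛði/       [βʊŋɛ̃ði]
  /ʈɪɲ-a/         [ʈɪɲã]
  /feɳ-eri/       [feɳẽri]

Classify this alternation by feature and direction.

The vowel /ə/ surfaces as nasalised [ə̃] next to the preceding nasal /m/ — it has acquired the [+nasal] feature of its neighbour.
Likewise in the remaining data: /ɛ/ → [ɛ̃] after /ŋ/; /a/ → [ã] after /ɲ/; /e/ → [ẽ] after /ɳ/ — each time a vowel is nasalised next to a preceding nasal.
Because the conditioning nasal is to the left of the vowel that changes, the process is progressive (perseverative).

progressive nasality assimilation (vowel nasalisation)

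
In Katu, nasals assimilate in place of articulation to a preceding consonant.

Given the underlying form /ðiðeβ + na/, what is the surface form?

[ðiðeβma]

The rule targets /n/ (voiced alveolar nasal), which sits after the trigger /β/ (bilabial).
A voiced bilabial nasal is [m], so the surface segment is [m].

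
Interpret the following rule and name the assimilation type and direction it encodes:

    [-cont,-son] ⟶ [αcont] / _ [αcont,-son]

regressive manner assimilation

The shared variable α links the value of [cont] on the target to that of the neighbouring obstruent. [cont] distinguishes stops from fricatives — a manner-of-articulation feature — so this is manner assimilation.
The conditioning segment sits to the right of the focus bar, meaning the trigger follows the segment that changes — regressive assimilation.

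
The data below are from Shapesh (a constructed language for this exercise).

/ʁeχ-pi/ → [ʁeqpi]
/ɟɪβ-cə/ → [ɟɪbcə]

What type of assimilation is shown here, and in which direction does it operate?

regressive manner assimilation

Underlying /χ/ is realised as [q] next to /p/; /p/ itself does not change.
/χ/ is a fricative while /p/ is a stop; the output [q] is a stop, matching the trigger — so the feature that spreads is manner.
Place and voice are unchanged, so the assimilation is partial, not total.
The same holds elsewhere in the data: /β/ → [b] before /c/ (fricative → stop, matching a stop) — only manner changes, and always toward the following segment.
Since the segment that changes precedes the conditioning segment, the assimilation is regressive.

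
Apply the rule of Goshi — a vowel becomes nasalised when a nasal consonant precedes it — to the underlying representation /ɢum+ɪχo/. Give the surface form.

[ɢumɪ̃χo]

/ɪ/ sits next to the nasal /m/ and is therefore nasalised to [ɪ̃].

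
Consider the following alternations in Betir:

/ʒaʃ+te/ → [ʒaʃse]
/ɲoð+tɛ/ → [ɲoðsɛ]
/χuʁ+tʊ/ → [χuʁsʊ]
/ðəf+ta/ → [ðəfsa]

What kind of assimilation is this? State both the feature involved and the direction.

Comparing underlying and surface forms, /t/ → [s] is the alternation; the neighbouring /ʃ/ is constant.
The change stop → fricative matches the manner of the preceding /ʃ/, identifying this as manner assimilation.
Place and voice are unchanged, so the assimilation is partial, not total.
The same holds elsewhere in the data: /t/ → [s] after /ð/ (stop → fricative, matching a fricative); /t/ → [s] after /ʁ/ (stop → fricative, matching a fricative); /t/ → [s] after /f/ (stop → fricative, matching a fricative) — only manner changes, and always toward the preceding segment.
The trigger is the preceding segment, so the direction is progressive (perseverative).

progressive manner assimilation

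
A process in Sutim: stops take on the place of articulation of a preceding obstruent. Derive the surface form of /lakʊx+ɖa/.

/ɖ/ is a voiced retroflex stop. The preceding trigger /x/ is velar, so /ɖ/ must become velar as well.
The voiced velar stop is [g], so /ɖ/ → [g].

[lakʊxga]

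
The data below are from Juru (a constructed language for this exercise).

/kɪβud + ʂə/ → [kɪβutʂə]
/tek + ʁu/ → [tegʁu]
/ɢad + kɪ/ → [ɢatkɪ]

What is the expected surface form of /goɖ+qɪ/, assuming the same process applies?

The data show regressive voicing assimilation: /d/ → [t] before /ʂ/; /k/ → [g] before /ʁ/; /d/ → [t] before /k/. In each pair only voicing changes, matching the following consonant, while place and manner stay constant.
The rule targets /ɖ/ (voiced retroflex stop), which sits before the trigger /q/ (voiceless).
A voiceless retroflex stop is [ʈ], so the surface segment is [ʈ].

[goʈqɪ]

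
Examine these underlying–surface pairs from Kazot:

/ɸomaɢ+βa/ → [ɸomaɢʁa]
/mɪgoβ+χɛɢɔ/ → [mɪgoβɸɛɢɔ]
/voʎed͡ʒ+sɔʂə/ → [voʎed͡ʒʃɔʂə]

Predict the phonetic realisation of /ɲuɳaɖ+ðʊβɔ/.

[ɲuɳaɖʐʊβɔ]

The data show progressive place assimilation: /β/ → [ʁ] after /ɢ/; /χ/ → [ɸ] after /β/; /s/ → [ʃ] after /d͡ʒ/. In each pair only place changes, matching the preceding consonant, while manner and voice stay constant.
The rule targets /ð/ (voiced dental fricative), which sits after the trigger /ɖ/ (retroflex).
The voiced retroflex fricative is [ʐ], so /ð/ → [ʐ].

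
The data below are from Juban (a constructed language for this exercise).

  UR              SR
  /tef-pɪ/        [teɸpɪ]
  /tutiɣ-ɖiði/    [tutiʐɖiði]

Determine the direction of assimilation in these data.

Underlying /f/ is realised as [ɸ] next to /p/; /p/ itself does not change.
The change labiodental → bilabial matches the place of the following /p/, identifying this as place assimilation.
Checking the remaining alternation: /ɣ/ → [ʐ] before /ɖ/ (velar → retroflex, matching retroflex) — only place changes, and always toward the following segment.
The trigger is the following segment, so the direction is regressive (anticipatory).

regressive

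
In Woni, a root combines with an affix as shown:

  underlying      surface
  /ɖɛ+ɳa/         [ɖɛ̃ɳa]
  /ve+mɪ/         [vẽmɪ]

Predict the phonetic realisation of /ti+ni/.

The data show regressive nasality assimilation (vowel nasalisation): /ɛ/ → [ɛ̃] before /ɳ/; /e/ → [ẽ] before /m/ — a vowel is nasalised by an immediately following nasal consonant.
/i/ sits next to the nasal /n/ and is therefore nasalised to [ĩ].

[tĩni]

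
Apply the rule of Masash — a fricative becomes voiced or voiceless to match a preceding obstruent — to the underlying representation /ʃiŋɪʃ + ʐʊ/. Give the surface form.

The rule targets /ʐ/ (voiced retroflex fricative), which sits after the trigger /ʃ/ (voiceless).
The voiceless retroflex fricative is [ʂ], so /ʐ/ → [ʂ].

[ʃiŋɪʃʂʊ]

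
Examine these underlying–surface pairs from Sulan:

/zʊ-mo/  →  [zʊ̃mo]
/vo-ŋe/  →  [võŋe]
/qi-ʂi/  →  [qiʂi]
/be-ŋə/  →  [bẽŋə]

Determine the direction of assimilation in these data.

regressive

The vowel /ʊ/ surfaces as nasalised [ʊ̃] next to the following nasal /m/ — it has acquired the [+nasal] feature of its neighbour.
The other forms show the same pattern: /o/ → [õ] before /ŋ/; /e/ → [ẽ] before /ŋ/ — each time a vowel is nasalised next to a following nasal.
No change occurs in [qiʂi] because the vowel at the boundary is adjacent to an oral consonant, not a nasal (/i/ next to /ʂ/).
Because the conditioning nasal is to the right of the vowel that changes, the process is regressive (anticipatory).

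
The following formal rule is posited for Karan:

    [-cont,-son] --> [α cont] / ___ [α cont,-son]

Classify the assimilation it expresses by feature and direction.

The rule copies [cont] (continuancy) from the environment onto the target stops; since [±cont] encodes the stop/fricative manner contrast, the assimilating dimension is manner.
Since the environment is written after the underscore, the trigger follows the target; the direction is regressive.

regressive manner assimilation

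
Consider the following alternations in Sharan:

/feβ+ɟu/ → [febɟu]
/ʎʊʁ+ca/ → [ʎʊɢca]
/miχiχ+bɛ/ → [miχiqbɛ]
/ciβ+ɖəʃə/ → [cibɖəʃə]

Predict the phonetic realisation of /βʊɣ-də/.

[βʊgdə]

The data show regressive manner assimilation: /β/ → [b] before /ɟ/; /ʁ/ → [ɢ] before /c/; /χ/ → [q] before /b/; /β/ → [b] before /ɖ/. In each pair only manner changes, matching the following consonant, while place and voice stay constant.
The rule targets /ɣ/ (voiced velar fricative), which sits before the trigger /d/ (stop).
Changing only its manner to stop gives [g] — the voiced velar stop.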